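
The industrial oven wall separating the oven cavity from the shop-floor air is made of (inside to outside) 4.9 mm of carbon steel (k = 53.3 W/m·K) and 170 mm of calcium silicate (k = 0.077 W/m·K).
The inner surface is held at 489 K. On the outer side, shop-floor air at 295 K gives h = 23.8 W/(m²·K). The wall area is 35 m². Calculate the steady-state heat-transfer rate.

Q ≈ 3020 W

Thermal resistances in series:
R_carbon steel = L/(kA) = 0.0049/(53.3×35) = 2.627×10^-6 K/W
R_calcium silicate = L/(kA) = 0.17/(0.077×35) = 0.06308 K/W
R_outer film = 1/(h_o·A) = 1/(23.8×35) = 0.0012 K/W
R_total = 0.06428 K/W
Q = ΔT / R_total = 194 / 0.06428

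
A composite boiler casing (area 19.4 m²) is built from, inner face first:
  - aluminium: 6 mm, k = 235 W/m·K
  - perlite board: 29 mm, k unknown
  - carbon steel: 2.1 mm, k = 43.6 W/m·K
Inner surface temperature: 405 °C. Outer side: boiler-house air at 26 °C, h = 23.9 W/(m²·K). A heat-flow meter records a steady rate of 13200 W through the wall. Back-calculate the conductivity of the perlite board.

k ≈ 0.0563 W/(m·K)

Model the wall as resistances in series:
R_aluminium = L/(kA) = 0.006/(235×19.4) = 1.316×10^-6 K/W
R_carbon steel = L/(kA) = 0.0021/(43.6×19.4) = 2.483×10^-6 K/W
R_outer film = 1/(h_o·A) = 1/(23.9×19.4) = 0.002157 K/W
Sum of known resistances R_other = 0.002161 K/W
Total R = ΔT/Q = 379/13200 = 0.02871 K/W
R_perlite board = R_total − R_other = 0.02655 K/W
k = L/(R·A) = 0.029/(0.02655×19.4)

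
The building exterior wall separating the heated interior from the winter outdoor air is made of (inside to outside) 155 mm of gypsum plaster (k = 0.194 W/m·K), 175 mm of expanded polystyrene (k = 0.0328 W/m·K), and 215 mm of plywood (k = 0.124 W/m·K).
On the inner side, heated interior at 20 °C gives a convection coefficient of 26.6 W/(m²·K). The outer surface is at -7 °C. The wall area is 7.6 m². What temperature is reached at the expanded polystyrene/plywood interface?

Model the wall as resistances in series:
R_inner film = 1/(h_i·A) = 1/(26.6×7.6) = 0.004947 K/W
R_gypsum plaster = L/(kA) = 0.155/(0.194×7.6) = 0.1051 K/W
R_expanded polystyrene = L/(kA) = 0.175/(0.0328×7.6) = 0.702 K/W
R_plywood = L/(kA) = 0.215/(0.124×7.6) = 0.2281 K/W
R_total = 1.04 K/W;  Q = ΔT/R_total = 27/1.04 = 25.96 W
T_interface = T_inner − Q·ΣR(inner→interface) = 20 − 26×0.8121

T ≈ -1.08 °C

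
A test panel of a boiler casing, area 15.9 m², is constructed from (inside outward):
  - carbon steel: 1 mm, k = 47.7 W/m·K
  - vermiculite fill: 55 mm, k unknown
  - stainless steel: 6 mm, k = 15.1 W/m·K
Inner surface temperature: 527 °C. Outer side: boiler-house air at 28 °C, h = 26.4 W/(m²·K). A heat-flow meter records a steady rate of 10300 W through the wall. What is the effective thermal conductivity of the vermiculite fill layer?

k ≈ 0.0751 W/(m·K)

Treating each layer as a thermal resistance in series:
R_carbon steel = L/(kA) = 0.001/(47.7×15.9) = 1.319×10^-6 K/W
R_stainless steel = L/(kA) = 0.006/(15.1×15.9) = 2.499×10^-5 K/W
R_outer film = 1/(h_o·A) = 1/(26.4×15.9) = 0.002382 K/W
Sum of known resistances R_other = 0.002409 K/W
Total R = ΔT/Q = 499/10300 = 0.04845 K/W
R_vermiculite fill = R_total − R_other = 0.04604 K/W
k = L/(R·A) = 0.055/(0.04604×15.9)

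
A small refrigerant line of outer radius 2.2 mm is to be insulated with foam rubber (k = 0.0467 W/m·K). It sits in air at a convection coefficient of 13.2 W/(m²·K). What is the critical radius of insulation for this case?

r_cr ≈ 3.54 mm

For a cylinder r_cr = k/h = 0.0467/13.2
r_cr = 3.54 mm; since the bare radius (2.2 mm) is below r_cr, adding a thin layer of insulation will *increase* heat loss.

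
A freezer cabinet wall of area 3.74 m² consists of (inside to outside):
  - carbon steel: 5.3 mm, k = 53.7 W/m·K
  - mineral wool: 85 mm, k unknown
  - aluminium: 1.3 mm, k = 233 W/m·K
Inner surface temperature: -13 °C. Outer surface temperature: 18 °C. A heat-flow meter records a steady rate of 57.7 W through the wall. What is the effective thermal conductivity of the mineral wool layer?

k ≈ 0.0423 W/(m·K)

Thermal resistances in series:
R_carbon steel = L/(kA) = 0.0053/(53.7×3.74) = 2.639×10^-5 K/W
R_aluminium = L/(kA) = 0.0013/(233×3.74) = 1.492×10^-6 K/W
Sum of known resistances R_other = 2.788×10^-5 K/W
Total R = ΔT/Q = 31/57.7 = 0.5373 K/W
R_mineral wool = R_total − R_other = 0.5372 K/W
k = L/(R·A) = 0.085/(0.5372×3.74)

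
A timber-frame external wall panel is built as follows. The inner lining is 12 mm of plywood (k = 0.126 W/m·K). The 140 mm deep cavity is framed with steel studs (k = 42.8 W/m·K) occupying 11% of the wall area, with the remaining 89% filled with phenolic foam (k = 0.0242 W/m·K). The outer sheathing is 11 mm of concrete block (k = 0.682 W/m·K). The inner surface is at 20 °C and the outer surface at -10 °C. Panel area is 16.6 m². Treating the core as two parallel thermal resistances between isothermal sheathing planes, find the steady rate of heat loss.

Sheathing layers in series; stud and cavity paths in parallel between them.
R_inner = 0.012/(0.126×16.6) = 0.005737 K/W
R_stud  = 0.14/(42.8×0.11×16.6) = 0.001791 K/W
R_cav   = 0.14/(0.0242×0.89×16.6) = 0.3916 K/W
1/R_core = 1/R_stud + 1/R_cav → R_core = 0.001783 K/W
R_outer = 0.011/(0.682×16.6) = 9.716×10^-4 K/W
R_total = 0.008492 K/W
Q = ΔT/R_total = 30/0.008492

Q ≈ 3530 W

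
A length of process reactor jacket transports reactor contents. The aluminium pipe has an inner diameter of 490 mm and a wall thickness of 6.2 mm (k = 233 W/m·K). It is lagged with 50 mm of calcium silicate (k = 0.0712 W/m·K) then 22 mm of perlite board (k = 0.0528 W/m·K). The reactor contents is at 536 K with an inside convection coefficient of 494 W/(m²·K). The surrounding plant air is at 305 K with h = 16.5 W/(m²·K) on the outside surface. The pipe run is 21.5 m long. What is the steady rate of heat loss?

Cylindrical conduction, so R = ln(r₂/r₁)/(2πkL) per layer, in series:
R_inner film = 1/(h_i·2πr₁L) = 1/(494×2π×0.245×21.5) = 6.116×10^-5 K/W
R_aluminium pipe wall = ln(251.2/245)/(2π×233×21.5) = 7.94×10^-7 K/W
R_calcium silicate = ln(301.2/251.2)/(2π×0.0712×21.5) = 0.01887 K/W
R_perlite board = ln(323.2/301.2)/(2π×0.0528×21.5) = 0.009884 K/W
R_outer film = 1/(h_o·2πr_oL) = 1/(16.5×2π×0.3232×21.5) = 0.001388 K/W
R_total = 0.03021 K/W
Q = ΔT/R_total = 231/0.03021

Q ≈ 7650 W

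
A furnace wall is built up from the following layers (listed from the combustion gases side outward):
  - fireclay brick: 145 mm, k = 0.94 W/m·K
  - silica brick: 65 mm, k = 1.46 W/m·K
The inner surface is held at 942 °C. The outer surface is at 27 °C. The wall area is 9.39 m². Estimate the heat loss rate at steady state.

Q ≈ 43200 W

Thermal resistances in series:
R_fireclay brick = L/(kA) = 0.145/(0.94×9.39) = 0.01643 K/W
R_silica brick = L/(kA) = 0.065/(1.46×9.39) = 0.004741 K/W
R_total = 0.02117 K/W
Q = ΔT / R_total = 915 / 0.02117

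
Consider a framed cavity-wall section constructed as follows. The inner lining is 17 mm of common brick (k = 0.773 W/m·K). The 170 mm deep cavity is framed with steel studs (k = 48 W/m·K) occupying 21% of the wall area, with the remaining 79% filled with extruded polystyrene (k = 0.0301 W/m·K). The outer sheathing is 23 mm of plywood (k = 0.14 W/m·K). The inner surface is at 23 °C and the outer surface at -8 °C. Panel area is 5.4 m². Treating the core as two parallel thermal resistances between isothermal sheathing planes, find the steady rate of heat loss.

Sheathing layers in series; stud and cavity paths in parallel between them.
R_inner = 0.017/(0.773×5.4) = 0.004073 K/W
R_stud  = 0.17/(48×0.21×5.4) = 0.003123 K/W
R_cav   = 0.17/(0.0301×0.79×5.4) = 1.324 K/W
1/R_core = 1/R_stud + 1/R_cav → R_core = 0.003116 K/W
R_outer = 0.023/(0.14×5.4) = 0.03042 K/W
R_total = 0.03761 K/W
Q = ΔT/R_total = 31/0.03761

Q ≈ 824 W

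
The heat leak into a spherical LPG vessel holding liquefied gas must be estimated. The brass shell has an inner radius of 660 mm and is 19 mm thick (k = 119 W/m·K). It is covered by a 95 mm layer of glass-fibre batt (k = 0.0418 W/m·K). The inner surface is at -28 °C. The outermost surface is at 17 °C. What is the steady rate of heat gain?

For a spherical shell R = (1/r₁ − 1/r₂)/(4πk); film R = 1/(h·4πr²). In series:
R_brass shell = (1/0.66 − 1/0.679)/(4π×119) = 2.835×10^-5 K/W
R_glass-fibre batt = (1/0.679 − 1/0.774)/(4π×0.0418) = 0.3441 K/W
R_total = 0.3442 K/W
Q = ΔT/R_total = 45/0.3442

Q ≈ 131 W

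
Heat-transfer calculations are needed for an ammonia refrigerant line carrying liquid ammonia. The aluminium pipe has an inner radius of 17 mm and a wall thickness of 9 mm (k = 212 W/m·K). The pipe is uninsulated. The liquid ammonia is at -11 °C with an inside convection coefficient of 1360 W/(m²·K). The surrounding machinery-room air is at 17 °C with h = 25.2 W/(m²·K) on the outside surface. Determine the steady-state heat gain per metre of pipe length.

Cylindrical conduction, so R = ln(r₂/r₁)/(2πkL) per layer, in series:
R_inner film = 1/(h_i·2πr₁L) = 1/(1360×2π×0.017×1) = 0.006884 K/W
R_aluminium pipe wall = ln(26/17)/(2π×212×1) = 3.19×10^-4 K/W
R_outer film = 1/(h_o·2πr_oL) = 1/(25.2×2π×0.026×1) = 0.2429 K/W
R_total = 0.2501 K/W
Q = ΔT/R_total = 28/0.2501

q′ ≈ 112 W/m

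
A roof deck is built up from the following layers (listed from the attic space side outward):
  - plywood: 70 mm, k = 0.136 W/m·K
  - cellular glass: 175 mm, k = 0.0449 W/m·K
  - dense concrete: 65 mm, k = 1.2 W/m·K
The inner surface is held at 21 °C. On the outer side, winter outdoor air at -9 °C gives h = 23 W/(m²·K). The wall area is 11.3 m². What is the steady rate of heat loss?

Q ≈ 75.2 W

Using the resistance-network approach (series):
R_plywood = L/(kA) = 0.07/(0.136×11.3) = 0.04555 K/W
R_cellular glass = L/(kA) = 0.175/(0.0449×11.3) = 0.3449 K/W
R_dense concrete = L/(kA) = 0.065/(1.2×11.3) = 0.004794 K/W
R_outer film = 1/(h_o·A) = 1/(23×11.3) = 0.003848 K/W
R_total = 0.3991 K/W
Q = ΔT / R_total = 30 / 0.3991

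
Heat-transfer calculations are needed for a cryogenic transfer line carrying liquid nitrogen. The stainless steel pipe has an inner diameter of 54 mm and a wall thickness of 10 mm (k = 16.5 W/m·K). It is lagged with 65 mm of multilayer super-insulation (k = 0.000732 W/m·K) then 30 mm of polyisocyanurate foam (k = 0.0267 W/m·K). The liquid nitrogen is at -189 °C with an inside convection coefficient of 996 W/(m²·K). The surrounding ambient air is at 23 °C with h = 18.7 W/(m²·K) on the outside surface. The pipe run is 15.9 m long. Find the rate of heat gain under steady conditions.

For a radial system each layer contributes R = ln(r_out/r_in)/(2πkL); films add R = 1/(hA).
R_inner film = 1/(h_i·2πr₁L) = 1/(996×2π×0.027×15.9) = 3.722×10^-4 K/W
R_stainless steel pipe wall = ln(37/27)/(2π×16.5×15.9) = 1.911×10^-4 K/W
R_multilayer super-insulation = ln(102/37)/(2π×0.000732×15.9) = 13.87 K/W
R_polyisocyanurate foam = ln(132/102)/(2π×0.0267×15.9) = 0.09666 K/W
R_outer film = 1/(h_o·2πr_oL) = 1/(18.7×2π×0.132×15.9) = 0.004055 K/W
R_total = 13.97 K/W
Q = ΔT/R_total = 212/13.97

Q ≈ 15.2 W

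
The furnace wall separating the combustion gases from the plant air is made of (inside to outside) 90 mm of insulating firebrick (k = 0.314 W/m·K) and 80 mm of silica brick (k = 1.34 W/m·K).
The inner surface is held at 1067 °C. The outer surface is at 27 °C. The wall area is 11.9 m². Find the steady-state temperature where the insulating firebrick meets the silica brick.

T ≈ 206 °C

Series thermal resistances:
R_insulating firebrick = L/(kA) = 0.09/(0.314×11.9) = 0.02409 K/W
R_silica brick = L/(kA) = 0.08/(1.34×11.9) = 0.005017 K/W
R_total = 0.0291 K/W;  Q = ΔT/R_total = 1040/0.0291 = 35740 W
T_interface = T_inner − Q·ΣR(inner→interface) = 1067 − 35700×0.02409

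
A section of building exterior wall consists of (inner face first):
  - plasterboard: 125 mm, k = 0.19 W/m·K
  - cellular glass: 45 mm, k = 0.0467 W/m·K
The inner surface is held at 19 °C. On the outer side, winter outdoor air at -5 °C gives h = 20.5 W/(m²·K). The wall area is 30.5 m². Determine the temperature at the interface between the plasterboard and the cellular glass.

Series thermal resistances:
R_plasterboard = L/(kA) = 0.125/(0.19×30.5) = 0.02157 K/W
R_cellular glass = L/(kA) = 0.045/(0.0467×30.5) = 0.03159 K/W
R_outer film = 1/(h_o·A) = 1/(20.5×30.5) = 0.001599 K/W
R_total = 0.05476 K/W;  Q = ΔT/R_total = 24/0.05476 = 438.3 W
T_interface = T_inner − Q·ΣR(inner→interface) = 19 − 438×0.02157

T ≈ 9.55 °C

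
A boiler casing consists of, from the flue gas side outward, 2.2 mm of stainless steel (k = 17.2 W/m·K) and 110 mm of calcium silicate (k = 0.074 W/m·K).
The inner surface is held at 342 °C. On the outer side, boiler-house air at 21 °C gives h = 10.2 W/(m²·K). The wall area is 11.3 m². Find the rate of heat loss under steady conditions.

Q ≈ 2290 W

Series thermal resistances:
R_stainless steel = L/(kA) = 0.0022/(17.2×11.3) = 1.132×10^-5 K/W
R_calcium silicate = L/(kA) = 0.11/(0.074×11.3) = 0.1315 K/W
R_outer film = 1/(h_o·A) = 1/(10.2×11.3) = 0.008676 K/W
R_total = 0.1402 K/W
Q = ΔT / R_total = 321 / 0.1402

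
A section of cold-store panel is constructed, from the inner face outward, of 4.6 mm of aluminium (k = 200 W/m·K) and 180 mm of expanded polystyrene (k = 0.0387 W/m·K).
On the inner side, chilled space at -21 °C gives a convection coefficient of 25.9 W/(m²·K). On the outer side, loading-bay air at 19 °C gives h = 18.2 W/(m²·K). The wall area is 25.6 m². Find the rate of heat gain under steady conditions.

Q ≈ 216 W

Treating each layer as a thermal resistance in series:
R_inner film = 1/(h_i·A) = 1/(25.9×25.6) = 0.001508 K/W
R_aluminium = L/(kA) = 0.0046/(200×25.6) = 8.984×10^-7 K/W
R_expanded polystyrene = L/(kA) = 0.18/(0.0387×25.6) = 0.1817 K/W
R_outer film = 1/(h_o·A) = 1/(18.2×25.6) = 0.002146 K/W
R_total = 0.1853 K/W
Q = ΔT / R_total = 40 / 0.1853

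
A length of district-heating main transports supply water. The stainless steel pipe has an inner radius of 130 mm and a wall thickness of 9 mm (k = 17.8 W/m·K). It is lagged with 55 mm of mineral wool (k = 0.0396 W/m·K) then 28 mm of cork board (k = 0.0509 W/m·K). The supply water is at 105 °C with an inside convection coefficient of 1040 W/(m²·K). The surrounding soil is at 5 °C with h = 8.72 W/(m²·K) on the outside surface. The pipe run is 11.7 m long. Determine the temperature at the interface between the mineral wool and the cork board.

T ≈ 32.3 °C

For a radial system each layer contributes R = ln(r_out/r_in)/(2πkL); films add R = 1/(hA).
R_inner film = 1/(h_i·2πr₁L) = 1/(1040×2π×0.13×11.7) = 1.006×10^-4 K/W
R_stainless steel pipe wall = ln(139/130)/(2π×17.8×11.7) = 5.116×10^-5 K/W
R_mineral wool = ln(194/139)/(2π×0.0396×11.7) = 0.1145 K/W
R_cork board = ln(222/194)/(2π×0.0509×11.7) = 0.03603 K/W
R_outer film = 1/(h_o·2πr_oL) = 1/(8.72×2π×0.222×11.7) = 0.007027 K/W
R_total = 0.1577 K/W
Q = ΔT/R_total = 100/0.1577
Q = 634 W
T_interface = T_inner − Q·ΣR(inner→interface) = 105 − 634×0.1147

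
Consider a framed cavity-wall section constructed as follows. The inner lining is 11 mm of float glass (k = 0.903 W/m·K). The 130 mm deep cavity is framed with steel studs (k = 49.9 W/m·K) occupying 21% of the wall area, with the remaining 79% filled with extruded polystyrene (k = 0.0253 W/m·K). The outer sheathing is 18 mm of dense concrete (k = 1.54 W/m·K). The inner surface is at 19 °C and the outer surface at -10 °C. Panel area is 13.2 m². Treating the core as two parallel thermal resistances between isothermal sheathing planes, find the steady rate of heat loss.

Q ≈ 10600 W

Sheathing layers in series; stud and cavity paths in parallel between them.
R_inner = 0.011/(0.903×13.2) = 9.228×10^-4 K/W
R_stud  = 0.13/(49.9×0.21×13.2) = 9.398×10^-4 K/W
R_cav   = 0.13/(0.0253×0.79×13.2) = 0.4927 K/W
1/R_core = 1/R_stud + 1/R_cav → R_core = 9.38×10^-4 K/W
R_outer = 0.018/(1.54×13.2) = 8.855×10^-4 K/W
R_total = 0.002746 K/W
Q = ΔT/R_total = 29/0.002746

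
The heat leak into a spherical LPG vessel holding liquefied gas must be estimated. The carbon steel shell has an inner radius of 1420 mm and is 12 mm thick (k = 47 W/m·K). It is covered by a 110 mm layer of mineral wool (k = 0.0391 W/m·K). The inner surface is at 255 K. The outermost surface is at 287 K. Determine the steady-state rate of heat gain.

Q ≈ 316 W

Each spherical layer contributes R = (1/r_i − 1/r_o)/(4πk):
R_carbon steel shell = (1/1.42 − 1/1.432)/(4π×47) = 9.992×10^-6 K/W
R_mineral wool = (1/1.432 − 1/1.542)/(4π×0.0391) = 0.1014 K/W
R_total = 0.1014 K/W
Q = ΔT/R_total = 32/0.1014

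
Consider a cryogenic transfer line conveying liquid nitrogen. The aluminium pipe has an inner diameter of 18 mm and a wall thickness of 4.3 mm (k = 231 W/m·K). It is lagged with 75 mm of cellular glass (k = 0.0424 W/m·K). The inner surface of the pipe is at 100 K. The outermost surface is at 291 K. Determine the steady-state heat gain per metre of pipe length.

q′ ≈ 26.9 W/m

Per-layer cylindrical resistances, series-summed:
R_aluminium pipe wall = ln(13.3/9)/(2π×231×1) = 2.691×10^-4 K/W
R_cellular glass = ln(88.3/13.3)/(2π×0.0424×1) = 7.106 K/W
R_total = 7.106 K/W
Q = ΔT/R_total = 191/7.106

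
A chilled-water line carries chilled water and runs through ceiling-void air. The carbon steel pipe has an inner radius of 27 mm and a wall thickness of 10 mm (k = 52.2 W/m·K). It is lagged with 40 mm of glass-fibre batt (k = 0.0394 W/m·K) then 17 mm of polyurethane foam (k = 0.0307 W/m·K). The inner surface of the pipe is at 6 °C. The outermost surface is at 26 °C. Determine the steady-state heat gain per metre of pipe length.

Cylindrical conduction, so R = ln(r₂/r₁)/(2πkL) per layer, in series:
R_carbon steel pipe wall = ln(37/27)/(2π×52.2×1) = 9.607×10^-4 K/W
R_glass-fibre batt = ln(77/37)/(2π×0.0394×1) = 2.96 K/W
R_polyurethane foam = ln(94/77)/(2π×0.0307×1) = 1.034 K/W
R_total = 3.996 K/W
Q = ΔT/R_total = 20/3.996

q′ ≈ 5.01 W/m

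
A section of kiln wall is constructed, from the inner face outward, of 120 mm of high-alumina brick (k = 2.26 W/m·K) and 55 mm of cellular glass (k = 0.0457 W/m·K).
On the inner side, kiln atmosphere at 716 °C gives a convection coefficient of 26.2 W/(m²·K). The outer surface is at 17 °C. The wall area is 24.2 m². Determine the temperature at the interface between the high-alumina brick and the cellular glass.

T ≈ 667 °C

Series thermal resistances:
R_inner film = 1/(h_i·A) = 1/(26.2×24.2) = 0.001577 K/W
R_high-alumina brick = L/(kA) = 0.12/(2.26×24.2) = 0.002194 K/W
R_cellular glass = L/(kA) = 0.055/(0.0457×24.2) = 0.04973 K/W
R_total = 0.0535 K/W;  Q = ΔT/R_total = 699/0.0535 = 13060 W
T_interface = T_inner − Q·ΣR(inner→interface) = 716 − 13100×0.003771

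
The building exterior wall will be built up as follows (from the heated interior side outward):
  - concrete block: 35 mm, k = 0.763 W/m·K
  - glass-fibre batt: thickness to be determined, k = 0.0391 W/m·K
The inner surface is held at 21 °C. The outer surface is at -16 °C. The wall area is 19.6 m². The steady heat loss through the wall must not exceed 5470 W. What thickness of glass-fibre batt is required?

L ≈ 3.39 mm

Treating each layer as a thermal resistance in series:
R_concrete block = L/(kA) = 0.035/(0.763×19.6) = 0.00234 K/W
Sum of the known resistances R_other = 0.00234 K/W
Required total resistance R_tot = ΔT/Q_allow = 37/5470 = 0.006764 K/W
R_glass-fibre batt = R_tot − R_other = 0.004424 K/W
L = R·k·A = 0.004424×0.0391×19.6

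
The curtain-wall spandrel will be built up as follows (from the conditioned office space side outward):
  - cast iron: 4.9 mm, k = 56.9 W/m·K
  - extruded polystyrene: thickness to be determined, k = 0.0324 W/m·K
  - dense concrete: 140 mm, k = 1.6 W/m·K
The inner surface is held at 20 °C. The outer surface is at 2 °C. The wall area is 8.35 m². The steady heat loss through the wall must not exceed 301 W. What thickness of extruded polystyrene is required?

Model the wall as resistances in series:
R_cast iron = L/(kA) = 0.0049/(56.9×8.35) = 1.031×10^-5 K/W
R_dense concrete = L/(kA) = 0.14/(1.6×8.35) = 0.01048 K/W
Sum of the known resistances R_other = 0.01049 K/W
Required total resistance R_tot = ΔT/Q_allow = 18/301 = 0.0598 K/W
R_extruded polystyrene = R_tot − R_other = 0.04931 K/W
L = R·k·A = 0.04931×0.0324×8.35

L ≈ 13.3 mm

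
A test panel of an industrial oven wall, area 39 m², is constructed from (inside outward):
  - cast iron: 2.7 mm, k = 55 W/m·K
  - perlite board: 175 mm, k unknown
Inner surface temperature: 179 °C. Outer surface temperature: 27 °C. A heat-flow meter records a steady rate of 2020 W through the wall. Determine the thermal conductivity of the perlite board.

k ≈ 0.0596 W/(m·K)

Using the resistance-network approach (series):
R_cast iron = L/(kA) = 0.0027/(55×39) = 1.259×10^-6 K/W
Sum of known resistances R_other = 1.259×10^-6 K/W
Total R = ΔT/Q = 152/2020 = 0.07525 K/W
R_perlite board = R_total − R_other = 0.07525 K/W
k = L/(R·A) = 0.175/(0.07525×39)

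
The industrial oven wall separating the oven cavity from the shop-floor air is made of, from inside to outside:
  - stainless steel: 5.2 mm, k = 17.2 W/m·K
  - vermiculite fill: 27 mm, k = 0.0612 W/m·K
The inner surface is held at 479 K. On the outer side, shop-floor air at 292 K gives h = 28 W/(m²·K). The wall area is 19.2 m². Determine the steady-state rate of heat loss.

Using the resistance-network approach (series):
R_stainless steel = L/(kA) = 0.0052/(17.2×19.2) = 1.575×10^-5 K/W
R_vermiculite fill = L/(kA) = 0.027/(0.0612×19.2) = 0.02298 K/W
R_outer film = 1/(h_o·A) = 1/(28×19.2) = 0.00186 K/W
R_total = 0.02485 K/W
Q = ΔT / R_total = 187 / 0.02485

Q ≈ 7520 W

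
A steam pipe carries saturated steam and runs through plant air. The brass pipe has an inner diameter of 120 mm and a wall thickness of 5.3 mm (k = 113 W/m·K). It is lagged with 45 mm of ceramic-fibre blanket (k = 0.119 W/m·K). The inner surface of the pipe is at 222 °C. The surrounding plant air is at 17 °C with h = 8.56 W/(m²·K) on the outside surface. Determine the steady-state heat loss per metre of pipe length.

For a radial system each layer contributes R = ln(r_out/r_in)/(2πkL); films add R = 1/(hA).
R_brass pipe wall = ln(65.3/60)/(2π×113×1) = 1.192×10^-4 K/W
R_ceramic-fibre blanket = ln(110.3/65.3)/(2π×0.119×1) = 0.7011 K/W
R_outer film = 1/(h_o·2πr_oL) = 1/(8.56×2π×0.1103×1) = 0.1686 K/W
R_total = 0.8698 K/W
Q = ΔT/R_total = 205/0.8698

q′ ≈ 236 W/m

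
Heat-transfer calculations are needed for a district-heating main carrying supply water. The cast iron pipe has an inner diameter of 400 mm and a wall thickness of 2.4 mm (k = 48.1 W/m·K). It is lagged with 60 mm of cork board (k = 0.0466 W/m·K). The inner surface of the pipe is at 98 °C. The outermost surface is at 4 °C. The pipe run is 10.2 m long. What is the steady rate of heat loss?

For a radial system each layer contributes R = ln(r_out/r_in)/(2πkL); films add R = 1/(hA).
R_cast iron pipe wall = ln(202.4/200)/(2π×48.1×10.2) = 3.87×10^-6 K/W
R_cork board = ln(262.4/202.4)/(2π×0.0466×10.2) = 0.08693 K/W
R_total = 0.08694 K/W
Q = ΔT/R_total = 94/0.08694

Q ≈ 1080 W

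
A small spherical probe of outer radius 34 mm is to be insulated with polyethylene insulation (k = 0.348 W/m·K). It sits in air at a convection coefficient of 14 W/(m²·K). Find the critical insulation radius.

For a sphere r_cr = 2k/h = 2×0.348/14
r_cr = 49.7 mm; since the bare radius (34 mm) is below r_cr, adding a thin layer of insulation will *increase* heat loss.

r_cr ≈ 49.7 mm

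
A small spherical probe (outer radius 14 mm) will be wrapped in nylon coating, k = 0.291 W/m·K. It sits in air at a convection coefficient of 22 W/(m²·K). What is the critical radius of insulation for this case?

r_cr ≈ 26.5 mm

For a sphere r_cr = 2k/h = 2×0.291/22
r_cr = 26.5 mm; since the bare radius (14 mm) is below r_cr, adding a thin layer of insulation will *increase* heat loss.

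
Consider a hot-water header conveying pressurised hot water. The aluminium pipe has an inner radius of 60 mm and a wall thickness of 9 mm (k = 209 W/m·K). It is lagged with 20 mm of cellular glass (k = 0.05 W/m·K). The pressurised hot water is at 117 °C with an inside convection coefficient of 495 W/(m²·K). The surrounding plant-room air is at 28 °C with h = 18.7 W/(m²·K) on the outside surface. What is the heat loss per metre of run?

q′ ≈ 97.7 W/m

Radial resistances (cylindrical: R_cond = ln(r_o/r_i)/(2πkL), R_conv = 1/(h·2πrL)):
R_inner film = 1/(h_i·2πr₁L) = 1/(495×2π×0.06×1) = 0.005359 K/W
R_aluminium pipe wall = ln(69/60)/(2π×209×1) = 1.064×10^-4 K/W
R_cellular glass = ln(89/69)/(2π×0.05×1) = 0.8102 K/W
R_outer film = 1/(h_o·2πr_oL) = 1/(18.7×2π×0.089×1) = 0.09563 K/W
R_total = 0.9113 K/W
Q = ΔT/R_total = 89/0.9113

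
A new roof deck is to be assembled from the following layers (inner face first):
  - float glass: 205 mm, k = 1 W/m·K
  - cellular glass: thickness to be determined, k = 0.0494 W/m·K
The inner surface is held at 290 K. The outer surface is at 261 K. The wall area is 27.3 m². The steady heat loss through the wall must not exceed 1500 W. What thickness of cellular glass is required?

L ≈ 15.9 mm

Thermal resistances in series:
R_float glass = L/(kA) = 0.205/(1×27.3) = 0.007509 K/W
Sum of the known resistances R_other = 0.007509 K/W
Required total resistance R_tot = ΔT/Q_allow = 29/1500 = 0.01933 K/W
R_cellular glass = R_tot − R_other = 0.01182 K/W
L = R·k·A = 0.01182×0.0494×27.3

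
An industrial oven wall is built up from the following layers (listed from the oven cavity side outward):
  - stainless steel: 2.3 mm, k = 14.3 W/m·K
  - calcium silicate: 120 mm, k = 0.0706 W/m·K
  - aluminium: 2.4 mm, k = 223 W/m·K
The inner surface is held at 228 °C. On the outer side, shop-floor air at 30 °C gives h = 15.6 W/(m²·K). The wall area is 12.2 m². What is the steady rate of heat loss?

Q ≈ 1370 W

Model the wall as resistances in series:
R_stainless steel = L/(kA) = 0.0023/(14.3×12.2) = 1.318×10^-5 K/W
R_calcium silicate = L/(kA) = 0.12/(0.0706×12.2) = 0.1393 K/W
R_aluminium = L/(kA) = 0.0024/(223×12.2) = 8.822×10^-7 K/W
R_outer film = 1/(h_o·A) = 1/(15.6×12.2) = 0.005254 K/W
R_total = 0.1446 K/W
Q = ΔT / R_total = 198 / 0.1446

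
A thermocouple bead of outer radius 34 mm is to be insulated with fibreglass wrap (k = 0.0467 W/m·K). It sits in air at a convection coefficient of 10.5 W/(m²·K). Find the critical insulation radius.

r_cr ≈ 8.9 mm

For a sphere r_cr = 2k/h = 2×0.0467/10.5
r_cr = 8.9 mm; since the bare radius (34 mm) is above r_cr, any added insulation will reduce heat loss.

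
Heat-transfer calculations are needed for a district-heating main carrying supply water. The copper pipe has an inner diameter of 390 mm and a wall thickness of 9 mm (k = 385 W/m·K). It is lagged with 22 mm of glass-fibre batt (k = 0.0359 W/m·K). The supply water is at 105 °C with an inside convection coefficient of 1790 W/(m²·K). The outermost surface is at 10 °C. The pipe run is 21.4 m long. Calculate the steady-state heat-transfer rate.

Q ≈ 4470 W

Radial resistances (cylindrical: R_cond = ln(r_o/r_i)/(2πkL), R_conv = 1/(h·2πrL)):
R_inner film = 1/(h_i·2πr₁L) = 1/(1790×2π×0.195×21.4) = 2.131×10^-5 K/W
R_copper pipe wall = ln(204/195)/(2π×385×21.4) = 8.716×10^-7 K/W
R_glass-fibre batt = ln(226/204)/(2π×0.0359×21.4) = 0.02122 K/W
R_total = 0.02124 K/W
Q = ΔT/R_total = 95/0.02124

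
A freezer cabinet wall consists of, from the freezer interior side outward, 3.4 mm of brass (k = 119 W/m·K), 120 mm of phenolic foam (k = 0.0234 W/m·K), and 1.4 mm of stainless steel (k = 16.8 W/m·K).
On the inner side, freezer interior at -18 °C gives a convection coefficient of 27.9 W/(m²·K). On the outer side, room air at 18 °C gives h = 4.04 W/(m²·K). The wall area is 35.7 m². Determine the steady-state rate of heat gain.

Model the wall as resistances in series:
R_inner film = 1/(h_i·A) = 1/(27.9×35.7) = 0.001004 K/W
R_brass = L/(kA) = 0.0034/(119×35.7) = 8.003×10^-7 K/W
R_phenolic foam = L/(kA) = 0.12/(0.0234×35.7) = 0.1436 K/W
R_stainless steel = L/(kA) = 0.0014/(16.8×35.7) = 2.334×10^-6 K/W
R_outer film = 1/(h_o·A) = 1/(4.04×35.7) = 0.006933 K/W
R_total = 0.1516 K/W
Q = ΔT / R_total = 36 / 0.1516

Q ≈ 237 W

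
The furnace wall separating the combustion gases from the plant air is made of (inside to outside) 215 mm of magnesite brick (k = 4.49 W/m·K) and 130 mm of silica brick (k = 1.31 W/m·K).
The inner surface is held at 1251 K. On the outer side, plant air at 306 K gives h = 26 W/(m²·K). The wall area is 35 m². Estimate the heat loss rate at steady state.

Series thermal resistances:
R_magnesite brick = L/(kA) = 0.215/(4.49×35) = 0.001368 K/W
R_silica brick = L/(kA) = 0.13/(1.31×35) = 0.002835 K/W
R_outer film = 1/(h_o·A) = 1/(26×35) = 0.001099 K/W
R_total = 0.005302 K/W
Q = ΔT / R_total = 945 / 0.005302

Q ≈ 178000 W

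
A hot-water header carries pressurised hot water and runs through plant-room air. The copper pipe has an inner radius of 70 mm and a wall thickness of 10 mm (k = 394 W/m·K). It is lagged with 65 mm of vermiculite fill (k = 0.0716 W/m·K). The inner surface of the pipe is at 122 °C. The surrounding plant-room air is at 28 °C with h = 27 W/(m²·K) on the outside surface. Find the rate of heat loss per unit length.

Per-layer cylindrical resistances, series-summed:
R_copper pipe wall = ln(80/70)/(2π×394×1) = 5.394×10^-5 K/W
R_vermiculite fill = ln(145/80)/(2π×0.0716×1) = 1.322 K/W
R_outer film = 1/(h_o·2πr_oL) = 1/(27×2π×0.145×1) = 0.04065 K/W
R_total = 1.363 K/W
Q = ΔT/R_total = 94/1.363

q′ ≈ 69 W/m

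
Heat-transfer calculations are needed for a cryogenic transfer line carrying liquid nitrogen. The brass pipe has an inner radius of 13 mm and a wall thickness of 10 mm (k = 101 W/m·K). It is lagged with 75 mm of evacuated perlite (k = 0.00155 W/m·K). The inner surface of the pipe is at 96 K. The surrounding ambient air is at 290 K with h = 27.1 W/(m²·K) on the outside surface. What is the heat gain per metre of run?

Radial resistances (cylindrical: R_cond = ln(r_o/r_i)/(2πkL), R_conv = 1/(h·2πrL)):
R_brass pipe wall = ln(23/13)/(2π×101×1) = 8.991×10^-4 K/W
R_evacuated perlite = ln(98/23)/(2π×0.00155×1) = 148.8 K/W
R_outer film = 1/(h_o·2πr_oL) = 1/(27.1×2π×0.098×1) = 0.05993 K/W
R_total = 148.9 K/W
Q = ΔT/R_total = 194/148.9

q′ ≈ 1.3 W/m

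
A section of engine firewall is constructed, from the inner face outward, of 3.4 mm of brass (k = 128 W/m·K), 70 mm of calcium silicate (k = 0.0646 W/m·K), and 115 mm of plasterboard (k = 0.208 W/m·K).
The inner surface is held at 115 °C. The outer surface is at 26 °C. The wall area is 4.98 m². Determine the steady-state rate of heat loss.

Treating each layer as a thermal resistance in series:
R_brass = L/(kA) = 0.0034/(128×4.98) = 5.334×10^-6 K/W
R_calcium silicate = L/(kA) = 0.07/(0.0646×4.98) = 0.2176 K/W
R_plasterboard = L/(kA) = 0.115/(0.208×4.98) = 0.111 K/W
R_total = 0.3286 K/W
Q = ΔT / R_total = 89 / 0.3286

Q ≈ 271 W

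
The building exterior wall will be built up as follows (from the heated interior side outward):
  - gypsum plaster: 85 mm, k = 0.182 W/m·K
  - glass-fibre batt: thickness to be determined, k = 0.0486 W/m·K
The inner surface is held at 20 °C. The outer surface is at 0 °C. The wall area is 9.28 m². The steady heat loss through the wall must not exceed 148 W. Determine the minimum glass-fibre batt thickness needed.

L ≈ 38.2 mm

Using the resistance-network approach (series):
R_gypsum plaster = L/(kA) = 0.085/(0.182×9.28) = 0.05033 K/W
Sum of the known resistances R_other = 0.05033 K/W
Required total resistance R_tot = ΔT/Q_allow = 20/148 = 0.1351 K/W
R_glass-fibre batt = R_tot − R_other = 0.08481 K/W
L = R·k·A = 0.08481×0.0486×9.28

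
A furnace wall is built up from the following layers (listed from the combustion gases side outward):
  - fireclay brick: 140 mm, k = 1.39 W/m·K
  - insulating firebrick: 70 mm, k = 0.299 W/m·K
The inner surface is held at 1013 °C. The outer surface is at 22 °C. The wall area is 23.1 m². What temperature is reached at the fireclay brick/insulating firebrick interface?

T ≈ 715 °C

Model the wall as resistances in series:
R_fireclay brick = L/(kA) = 0.14/(1.39×23.1) = 0.00436 K/W
R_insulating firebrick = L/(kA) = 0.07/(0.299×23.1) = 0.01013 K/W
R_total = 0.01449 K/W;  Q = ΔT/R_total = 991/0.01449 = 68370 W
T_interface = T_inner − Q·ΣR(inner→interface) = 1013 − 68400×0.00436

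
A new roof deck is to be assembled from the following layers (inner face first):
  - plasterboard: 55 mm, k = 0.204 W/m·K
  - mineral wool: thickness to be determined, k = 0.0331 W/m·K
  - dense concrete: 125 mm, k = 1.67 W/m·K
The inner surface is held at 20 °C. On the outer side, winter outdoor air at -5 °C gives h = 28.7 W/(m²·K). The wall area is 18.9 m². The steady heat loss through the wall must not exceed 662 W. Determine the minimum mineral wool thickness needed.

Using the resistance-network approach (series):
R_plasterboard = L/(kA) = 0.055/(0.204×18.9) = 0.01426 K/W
R_dense concrete = L/(kA) = 0.125/(1.67×18.9) = 0.00396 K/W
R_outer film = 1/(h_o·A) = 1/(28.7×18.9) = 0.001844 K/W
Sum of the known resistances R_other = 0.02007 K/W
Required total resistance R_tot = ΔT/Q_allow = 25/662 = 0.03776 K/W
R_mineral wool = R_tot − R_other = 0.0177 K/W
L = R·k·A = 0.0177×0.0331×18.9

L ≈ 11.1 mm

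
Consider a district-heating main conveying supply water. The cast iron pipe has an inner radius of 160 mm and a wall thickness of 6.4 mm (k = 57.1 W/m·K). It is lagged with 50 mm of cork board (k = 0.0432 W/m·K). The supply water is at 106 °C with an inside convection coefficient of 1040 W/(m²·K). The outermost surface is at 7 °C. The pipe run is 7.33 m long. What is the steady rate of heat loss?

Treating each annulus and film as a series resistance:
R_inner film = 1/(h_i·2πr₁L) = 1/(1040×2π×0.16×7.33) = 1.305×10^-4 K/W
R_cast iron pipe wall = ln(166.4/160)/(2π×57.1×7.33) = 1.491×10^-5 K/W
R_cork board = ln(216.4/166.4)/(2π×0.0432×7.33) = 0.1321 K/W
R_total = 0.1322 K/W
Q = ΔT/R_total = 99/0.1322

Q ≈ 749 W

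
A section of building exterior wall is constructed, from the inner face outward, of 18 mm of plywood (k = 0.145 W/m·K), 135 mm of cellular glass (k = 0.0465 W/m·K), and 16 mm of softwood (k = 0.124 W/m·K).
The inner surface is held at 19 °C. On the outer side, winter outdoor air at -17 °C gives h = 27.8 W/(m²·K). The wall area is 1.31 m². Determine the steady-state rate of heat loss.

Q ≈ 14.8 W

Model the wall as resistances in series:
R_plywood = L/(kA) = 0.018/(0.145×1.31) = 0.09476 K/W
R_cellular glass = L/(kA) = 0.135/(0.0465×1.31) = 2.216 K/W
R_softwood = L/(kA) = 0.016/(0.124×1.31) = 0.0985 K/W
R_outer film = 1/(h_o·A) = 1/(27.8×1.31) = 0.02746 K/W
R_total = 2.437 K/W
Q = ΔT / R_total = 36 / 2.437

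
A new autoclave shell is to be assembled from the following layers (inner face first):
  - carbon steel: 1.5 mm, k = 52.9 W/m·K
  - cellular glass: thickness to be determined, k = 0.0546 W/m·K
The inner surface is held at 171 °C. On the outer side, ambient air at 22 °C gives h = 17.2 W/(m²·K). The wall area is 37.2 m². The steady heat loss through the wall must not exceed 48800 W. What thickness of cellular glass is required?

Treating each layer as a thermal resistance in series:
R_carbon steel = L/(kA) = 0.0015/(52.9×37.2) = 7.622×10^-7 K/W
R_outer film = 1/(h_o·A) = 1/(17.2×37.2) = 0.001563 K/W
Sum of the known resistances R_other = 0.001564 K/W
Required total resistance R_tot = ΔT/Q_allow = 149/48800 = 0.003053 K/W
R_cellular glass = R_tot − R_other = 0.00149 K/W
L = R·k·A = 0.00149×0.0546×37.2

L ≈ 3.03 mm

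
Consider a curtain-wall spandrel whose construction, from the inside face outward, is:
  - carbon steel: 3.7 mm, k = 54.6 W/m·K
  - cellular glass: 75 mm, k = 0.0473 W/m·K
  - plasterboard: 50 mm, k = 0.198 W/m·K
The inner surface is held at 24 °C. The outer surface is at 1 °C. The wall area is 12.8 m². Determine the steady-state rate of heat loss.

Treating each layer as a thermal resistance in series:
R_carbon steel = L/(kA) = 0.0037/(54.6×12.8) = 5.294×10^-6 K/W
R_cellular glass = L/(kA) = 0.075/(0.0473×12.8) = 0.1239 K/W
R_plasterboard = L/(kA) = 0.05/(0.198×12.8) = 0.01973 K/W
R_total = 0.1436 K/W
Q = ΔT / R_total = 23 / 0.1436

Q ≈ 160 W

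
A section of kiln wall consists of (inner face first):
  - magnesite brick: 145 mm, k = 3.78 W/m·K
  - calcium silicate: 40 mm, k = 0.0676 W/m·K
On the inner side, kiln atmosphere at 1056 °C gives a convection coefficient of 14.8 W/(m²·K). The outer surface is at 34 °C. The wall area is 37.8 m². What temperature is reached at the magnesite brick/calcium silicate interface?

Using the resistance-network approach (series):
R_inner film = 1/(h_i·A) = 1/(14.8×37.8) = 0.001788 K/W
R_magnesite brick = L/(kA) = 0.145/(3.78×37.8) = 0.001015 K/W
R_calcium silicate = L/(kA) = 0.04/(0.0676×37.8) = 0.01565 K/W
R_total = 0.01846 K/W;  Q = ΔT/R_total = 1022/0.01846 = 55370 W
T_interface = T_inner − Q·ΣR(inner→interface) = 1056 − 55400×0.002802

T ≈ 901 °C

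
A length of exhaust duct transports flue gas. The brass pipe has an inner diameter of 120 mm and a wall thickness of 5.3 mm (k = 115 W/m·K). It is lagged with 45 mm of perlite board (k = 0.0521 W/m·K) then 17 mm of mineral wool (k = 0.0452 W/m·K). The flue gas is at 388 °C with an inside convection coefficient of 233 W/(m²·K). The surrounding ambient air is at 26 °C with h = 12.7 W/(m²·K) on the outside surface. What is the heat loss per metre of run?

Per-layer cylindrical resistances, series-summed:
R_inner film = 1/(h_i·2πr₁L) = 1/(233×2π×0.06×1) = 0.01138 K/W
R_brass pipe wall = ln(65.3/60)/(2π×115×1) = 1.171×10^-4 K/W
R_perlite board = ln(110.3/65.3)/(2π×0.0521×1) = 1.601 K/W
R_mineral wool = ln(127.3/110.3)/(2π×0.0452×1) = 0.5047 K/W
R_outer film = 1/(h_o·2πr_oL) = 1/(12.7×2π×0.1273×1) = 0.09844 K/W
R_total = 2.216 K/W
Q = ΔT/R_total = 362/2.216

q′ ≈ 163 W/m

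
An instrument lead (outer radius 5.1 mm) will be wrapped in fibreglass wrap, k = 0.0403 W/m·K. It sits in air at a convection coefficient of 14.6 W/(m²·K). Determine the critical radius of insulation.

For a cylinder r_cr = k/h = 0.0403/14.6
r_cr = 2.76 mm; since the bare radius (5.1 mm) is above r_cr, any added insulation will reduce heat loss.

r_cr ≈ 2.76 mm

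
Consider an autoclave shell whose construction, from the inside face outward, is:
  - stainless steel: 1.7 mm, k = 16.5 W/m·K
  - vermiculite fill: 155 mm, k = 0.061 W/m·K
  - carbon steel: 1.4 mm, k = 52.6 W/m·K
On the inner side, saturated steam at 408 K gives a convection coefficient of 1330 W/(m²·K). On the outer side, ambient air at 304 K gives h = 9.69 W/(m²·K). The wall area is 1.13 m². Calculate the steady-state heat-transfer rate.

Treating each layer as a thermal resistance in series:
R_inner film = 1/(h_i·A) = 1/(1330×1.13) = 6.654×10^-4 K/W
R_stainless steel = L/(kA) = 0.0017/(16.5×1.13) = 9.118×10^-5 K/W
R_vermiculite fill = L/(kA) = 0.155/(0.061×1.13) = 2.249 K/W
R_carbon steel = L/(kA) = 0.0014/(52.6×1.13) = 2.355×10^-5 K/W
R_outer film = 1/(h_o·A) = 1/(9.69×1.13) = 0.09133 K/W
R_total = 2.341 K/W
Q = ΔT / R_total = 104 / 2.341

Q ≈ 44.4 W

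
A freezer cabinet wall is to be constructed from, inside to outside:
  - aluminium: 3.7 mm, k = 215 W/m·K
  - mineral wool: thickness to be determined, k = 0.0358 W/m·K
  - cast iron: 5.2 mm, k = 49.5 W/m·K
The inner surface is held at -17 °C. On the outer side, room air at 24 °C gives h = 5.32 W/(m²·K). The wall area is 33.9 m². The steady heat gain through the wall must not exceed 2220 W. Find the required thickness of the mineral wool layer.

L ≈ 15.7 mm

Series thermal resistances:
R_aluminium = L/(kA) = 0.0037/(215×33.9) = 5.076×10^-7 K/W
R_cast iron = L/(kA) = 0.0052/(49.5×33.9) = 3.099×10^-6 K/W
R_outer film = 1/(h_o·A) = 1/(5.32×33.9) = 0.005545 K/W
Sum of the known resistances R_other = 0.005548 K/W
Required total resistance R_tot = ΔT/Q_allow = 41/2220 = 0.01847 K/W
R_mineral wool = R_tot − R_other = 0.01292 K/W
L = R·k·A = 0.01292×0.0358×33.9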